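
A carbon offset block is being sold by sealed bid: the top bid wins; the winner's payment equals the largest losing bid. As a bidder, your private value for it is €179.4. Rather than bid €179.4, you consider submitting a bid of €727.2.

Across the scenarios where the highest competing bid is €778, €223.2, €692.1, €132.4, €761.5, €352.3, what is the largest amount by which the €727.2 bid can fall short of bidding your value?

€778: same outcome either way → loss €0.
€223.2: truthful gives €0, deviation gives −€43.8 → loss €43.8.
€692.1: truthful gives €0, deviation gives −€512.7 → loss €512.7.
€132.4: same outcome either way → loss €0.
€761.5: same outcome either way → loss €0.
€352.3: truthful gives €0, deviation gives −€172.9 → loss €172.9.
Maximum loss: €512.7.

€512.7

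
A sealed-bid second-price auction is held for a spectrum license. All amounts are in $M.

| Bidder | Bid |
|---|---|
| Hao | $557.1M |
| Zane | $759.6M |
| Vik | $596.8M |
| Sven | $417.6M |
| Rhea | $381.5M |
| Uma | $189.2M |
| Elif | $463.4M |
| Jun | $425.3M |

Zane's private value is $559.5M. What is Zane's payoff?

−$37.3M

Highest bid: Zane at $759.6M, so Zane wins.
Second-highest bid: Vik at $596.8M — that is the price the winner pays.
Zane's payoff = value − price = $559.5M − $596.8M = −$37.3M.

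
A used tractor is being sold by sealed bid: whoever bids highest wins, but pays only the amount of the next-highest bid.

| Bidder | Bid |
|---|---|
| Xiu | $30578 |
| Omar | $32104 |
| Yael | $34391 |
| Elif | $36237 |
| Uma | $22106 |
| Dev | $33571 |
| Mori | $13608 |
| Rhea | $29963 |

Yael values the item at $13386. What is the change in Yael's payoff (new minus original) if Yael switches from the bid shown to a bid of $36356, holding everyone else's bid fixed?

The highest bid among the other bidders is $36237; Yael's bid doesn't change that.
Original bid $34391: Yael is not highest (top rival bid is $36237); payoff $0.
Alternative bid $36356: Yael is highest, pays the top rival bid $36237; payoff $13386 − $36237 = −$22851.
Change in payoff = −$22851 − ($0) = −$22851.

−$22851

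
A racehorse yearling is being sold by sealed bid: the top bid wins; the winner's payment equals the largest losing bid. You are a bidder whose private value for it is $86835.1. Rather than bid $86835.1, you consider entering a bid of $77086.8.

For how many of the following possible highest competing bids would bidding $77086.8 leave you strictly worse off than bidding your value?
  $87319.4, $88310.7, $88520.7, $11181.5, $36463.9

0

The deviation hurts exactly when the highest competing bid lies strictly between $77086.8 and $86835.1 — underbidding then forfeits a profitable win.
$87319.4: above both → same outcome either way.
$88310.7: above both → same outcome either way.
$88520.7: above both → same outcome either way.
$11181.5: below both → same outcome either way.
$36463.9: below both → same outcome either way.
Count: 0.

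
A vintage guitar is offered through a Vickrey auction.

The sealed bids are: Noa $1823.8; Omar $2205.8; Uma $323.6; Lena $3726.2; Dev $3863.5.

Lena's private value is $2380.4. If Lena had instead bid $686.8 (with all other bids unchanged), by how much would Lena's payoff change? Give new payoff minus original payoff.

$0

The highest bid among the other bidders is $3863.5; Lena's bid doesn't change that.
Original bid $3726.2: Lena is not highest (top rival bid is $3863.5); payoff $0.
Alternative bid $686.8: Lena is not highest (top rival bid is $3863.5); payoff $0.
Change in payoff = $0 − ($0) = $0.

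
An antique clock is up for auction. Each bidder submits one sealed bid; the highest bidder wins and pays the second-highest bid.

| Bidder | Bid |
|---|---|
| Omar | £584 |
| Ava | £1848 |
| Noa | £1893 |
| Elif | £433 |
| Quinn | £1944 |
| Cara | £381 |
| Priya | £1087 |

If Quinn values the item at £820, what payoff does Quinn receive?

−£1073

Highest bid: Quinn at £1944, so Quinn wins.
Second-highest bid: Noa at £1893 — that is the price the winner pays.
Quinn's payoff = value − price = £820 − £1893 = −£1073.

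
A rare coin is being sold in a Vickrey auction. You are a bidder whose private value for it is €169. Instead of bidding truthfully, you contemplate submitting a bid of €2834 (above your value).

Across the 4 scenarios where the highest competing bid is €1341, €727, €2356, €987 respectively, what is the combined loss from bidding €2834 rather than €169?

€4735

The deviation costs you only when the competing bid falls strictly between €169 and €2834; elsewhere both bids give the same outcome.
€1341: truthful payoff €0, deviation payoff −€1172 → loss €1172.
€727: truthful payoff €0, deviation payoff −€558 → loss €558.
€2356: truthful payoff €0, deviation payoff −€2187 → loss €2187.
€987: truthful payoff €0, deviation payoff −€818 → loss €818.
Total loss = €1172 + €558 + €2187 + €818 = €4735.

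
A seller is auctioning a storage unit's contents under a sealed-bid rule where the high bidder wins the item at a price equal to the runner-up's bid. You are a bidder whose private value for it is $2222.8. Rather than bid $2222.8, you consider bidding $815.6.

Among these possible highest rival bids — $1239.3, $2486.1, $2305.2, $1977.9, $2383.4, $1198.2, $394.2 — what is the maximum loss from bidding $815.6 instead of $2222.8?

$1024.6

$1239.3: truthful gives $983.5, deviation gives $0 → loss $983.5.
$2486.1: same outcome either way → loss $0.
$2305.2: same outcome either way → loss $0.
$1977.9: truthful gives $244.9, deviation gives $0 → loss $244.9.
$2383.4: same outcome either way → loss $0.
$1198.2: truthful gives $1024.6, deviation gives $0 → loss $1024.6.
$394.2: same outcome either way → loss $0.
Maximum loss: $1024.6.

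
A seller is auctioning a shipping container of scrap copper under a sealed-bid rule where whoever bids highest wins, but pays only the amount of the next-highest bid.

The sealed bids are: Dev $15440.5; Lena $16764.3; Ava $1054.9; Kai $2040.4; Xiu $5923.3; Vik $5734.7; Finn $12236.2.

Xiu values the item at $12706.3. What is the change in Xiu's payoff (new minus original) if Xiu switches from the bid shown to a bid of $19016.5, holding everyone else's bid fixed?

The highest bid among the other bidders is $16764.3; Xiu's bid doesn't change that.
Original bid $5923.3: Xiu is not highest (top rival bid is $16764.3); payoff $0.
Alternative bid $19016.5: Xiu is highest, pays the top rival bid $16764.3; payoff $12706.3 − $16764.3 = −$4058.
Change in payoff = −$4058 − ($0) = −$4058.

−$4058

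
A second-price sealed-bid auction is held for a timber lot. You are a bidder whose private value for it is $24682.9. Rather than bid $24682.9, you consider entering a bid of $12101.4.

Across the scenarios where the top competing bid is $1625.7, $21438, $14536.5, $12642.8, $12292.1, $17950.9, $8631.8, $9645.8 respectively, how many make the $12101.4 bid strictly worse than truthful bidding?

The deviation hurts exactly when the highest competing bid lies strictly between $12101.4 and $24682.9 — underbidding then forfeits a profitable win.
$1625.7: below both → same outcome either way.
$21438: inside the interval → strictly worse (loss $3244.9).
$14536.5: inside the interval → strictly worse (loss $10146.4).
$12642.8: inside the interval → strictly worse (loss $12040.1).
$12292.1: inside the interval → strictly worse (loss $12390.8).
$17950.9: inside the interval → strictly worse (loss $6732).
$8631.8: below both → same outcome either way.
$9645.8: below both → same outcome either way.
Count: 5.

5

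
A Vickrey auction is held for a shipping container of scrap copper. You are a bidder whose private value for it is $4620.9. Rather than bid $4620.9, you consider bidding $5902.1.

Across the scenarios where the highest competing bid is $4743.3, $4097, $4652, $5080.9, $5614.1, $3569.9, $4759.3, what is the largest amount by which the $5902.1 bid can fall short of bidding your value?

$993.2

$4743.3: truthful gives $0, deviation gives −$122.4 → loss $122.4.
$4097: same outcome either way → loss $0.
$4652: truthful gives $0, deviation gives −$31.1 → loss $31.1.
$5080.9: truthful gives $0, deviation gives −$460 → loss $460.
$5614.1: truthful gives $0, deviation gives −$993.2 → loss $993.2.
$3569.9: same outcome either way → loss $0.
$4759.3: truthful gives $0, deviation gives −$138.4 → loss $138.4.
Maximum loss: $993.2.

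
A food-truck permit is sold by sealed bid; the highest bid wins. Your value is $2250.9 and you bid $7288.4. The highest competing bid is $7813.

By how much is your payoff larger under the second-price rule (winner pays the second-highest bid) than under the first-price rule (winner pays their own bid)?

Your bid $7288.4 is below $7813, so you lose under either rule.
Payoff is $0 in both cases; difference = $0.

$0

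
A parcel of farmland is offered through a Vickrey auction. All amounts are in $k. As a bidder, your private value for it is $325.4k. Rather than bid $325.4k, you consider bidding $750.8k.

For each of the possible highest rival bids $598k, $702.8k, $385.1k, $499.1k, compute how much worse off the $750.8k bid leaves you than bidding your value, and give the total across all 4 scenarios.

The deviation costs you only when the competing bid falls strictly between $325.4k and $750.8k; elsewhere both bids give the same outcome.
$598k: truthful payoff $0k, deviation payoff −$272.6k → loss $272.6k.
$702.8k: truthful payoff $0k, deviation payoff −$377.4k → loss $377.4k.
$385.1k: truthful payoff $0k, deviation payoff −$59.7k → loss $59.7k.
$499.1k: truthful payoff $0k, deviation payoff −$173.7k → loss $173.7k.
Total loss = $272.6k + $377.4k + $59.7k + $173.7k = $883.4k.
In a second-price auction your bid sets only whether you win, not what you pay, so bidding your true value is weakly dominant.

$883.4k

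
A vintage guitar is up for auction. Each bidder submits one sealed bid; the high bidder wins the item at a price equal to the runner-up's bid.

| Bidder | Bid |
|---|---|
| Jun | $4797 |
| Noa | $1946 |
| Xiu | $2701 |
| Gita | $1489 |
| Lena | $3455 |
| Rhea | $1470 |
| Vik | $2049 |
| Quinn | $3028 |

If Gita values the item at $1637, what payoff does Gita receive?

$0

Highest bid: Jun at $4797, so Jun wins.
Second-highest bid: Lena at $3455 — that is the price the winner pays.
Gita did not win, so Gita pays nothing and receives nothing: payoff $0.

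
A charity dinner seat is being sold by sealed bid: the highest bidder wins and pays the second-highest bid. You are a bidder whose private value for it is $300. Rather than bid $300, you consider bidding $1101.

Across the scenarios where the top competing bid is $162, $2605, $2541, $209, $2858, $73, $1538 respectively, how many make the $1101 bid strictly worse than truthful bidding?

The deviation hurts exactly when the highest competing bid lies strictly between $300 and $1101 — overbidding then wins at a price above your value.
$162: below both → same outcome either way.
$2605: above both → same outcome either way.
$2541: above both → same outcome either way.
$209: below both → same outcome either way.
$2858: above both → same outcome either way.
$73: below both → same outcome either way.
$1538: above both → same outcome either way.
Count: 0.

0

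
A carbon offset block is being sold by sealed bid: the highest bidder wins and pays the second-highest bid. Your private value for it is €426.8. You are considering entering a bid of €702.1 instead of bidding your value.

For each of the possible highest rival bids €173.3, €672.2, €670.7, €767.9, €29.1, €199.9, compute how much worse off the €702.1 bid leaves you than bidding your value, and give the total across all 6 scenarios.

€489.3

The deviation costs you only when the competing bid falls strictly between €426.8 and €702.1; elsewhere both bids give the same outcome.
€173.3: outcomes coincide → loss €0.
€672.2: truthful payoff €0, deviation payoff −€245.4 → loss €245.4.
€670.7: truthful payoff €0, deviation payoff −€243.9 → loss €243.9.
€767.9: outcomes coincide → loss €0.
€29.1: outcomes coincide → loss €0.
€199.9: outcomes coincide → loss €0.
Total loss = €245.4 + €243.9 = €489.3.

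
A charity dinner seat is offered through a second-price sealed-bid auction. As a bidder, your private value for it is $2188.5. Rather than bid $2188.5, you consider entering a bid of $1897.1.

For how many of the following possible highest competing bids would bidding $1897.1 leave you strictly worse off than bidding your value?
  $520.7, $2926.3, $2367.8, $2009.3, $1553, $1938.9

2

The deviation hurts exactly when the highest competing bid lies strictly between $1897.1 and $2188.5 — underbidding then forfeits a profitable win.
$520.7: below both → same outcome either way.
$2926.3: above both → same outcome either way.
$2367.8: above both → same outcome either way.
$2009.3: inside the interval → strictly worse (loss $179.2).
$1553: below both → same outcome either way.
$1938.9: inside the interval → strictly worse (loss $249.6).
Count: 2.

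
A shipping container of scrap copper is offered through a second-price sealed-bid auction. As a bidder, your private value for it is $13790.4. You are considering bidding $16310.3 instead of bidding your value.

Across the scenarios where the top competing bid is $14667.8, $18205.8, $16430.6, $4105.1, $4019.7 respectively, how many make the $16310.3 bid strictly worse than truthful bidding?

The deviation hurts exactly when the highest competing bid lies strictly between $13790.4 and $16310.3 — overbidding then wins at a price above your value.
$14667.8: inside the interval → strictly worse (loss $877.4).
$18205.8: above both → same outcome either way.
$16430.6: above both → same outcome either way.
$4105.1: below both → same outcome either way.
$4019.7: below both → same outcome either way.
Count: 1.

1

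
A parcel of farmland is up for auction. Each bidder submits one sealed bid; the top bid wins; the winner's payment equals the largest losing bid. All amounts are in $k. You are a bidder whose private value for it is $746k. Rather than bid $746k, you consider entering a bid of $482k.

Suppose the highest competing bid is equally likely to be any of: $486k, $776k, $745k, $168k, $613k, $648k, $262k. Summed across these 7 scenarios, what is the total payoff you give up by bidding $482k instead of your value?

The deviation costs you only when the competing bid falls strictly between $482k and $746k; elsewhere both bids give the same outcome.
$486k: truthful payoff $260k, deviation payoff $0k → loss $260k.
$776k: outcomes coincide → loss $0k.
$745k: truthful payoff $1k, deviation payoff $0k → loss $1k.
$168k: outcomes coincide → loss $0k.
$613k: truthful payoff $133k, deviation payoff $0k → loss $133k.
$648k: truthful payoff $98k, deviation payoff $0k → loss $98k.
$262k: outcomes coincide → loss $0k.
Total loss = $260k + $1k + $133k + $98k = $492k.
In a second-price auction your bid sets only whether you win, not what you pay, so bidding your true value is weakly dominant.

$492k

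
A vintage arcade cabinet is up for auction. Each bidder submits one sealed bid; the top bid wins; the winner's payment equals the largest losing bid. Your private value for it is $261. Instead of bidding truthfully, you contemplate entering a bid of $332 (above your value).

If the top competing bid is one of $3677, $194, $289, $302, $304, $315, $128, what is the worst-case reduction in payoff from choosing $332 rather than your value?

$3677: same outcome either way → loss $0.
$194: same outcome either way → loss $0.
$289: truthful gives $0, deviation gives −$28 → loss $28.
$302: truthful gives $0, deviation gives −$41 → loss $41.
$304: truthful gives $0, deviation gives −$43 → loss $43.
$315: truthful gives $0, deviation gives −$54 → loss $54.
$128: same outcome either way → loss $0.
Maximum loss: $54.

$54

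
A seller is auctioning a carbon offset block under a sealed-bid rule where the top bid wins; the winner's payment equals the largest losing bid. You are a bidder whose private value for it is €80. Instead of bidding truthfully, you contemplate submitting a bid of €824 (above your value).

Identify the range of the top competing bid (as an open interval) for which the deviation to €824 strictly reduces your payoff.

(€80, €824)

If the competing bid is below €80, both bids win at the same price — no difference.
If it is above €824, both bids lose — no difference.
If it lies strictly between €80 and €824, bidding your value loses (payoff 0) while bidding €824 wins at a price above your value (payoff negative).
So the deviation strictly hurts on the open interval (€80, €824).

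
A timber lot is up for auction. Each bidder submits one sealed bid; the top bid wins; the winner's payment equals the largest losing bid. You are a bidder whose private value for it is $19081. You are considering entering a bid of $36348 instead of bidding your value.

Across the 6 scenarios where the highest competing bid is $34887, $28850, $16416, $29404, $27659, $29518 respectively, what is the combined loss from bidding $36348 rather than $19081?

The deviation costs you only when the competing bid falls strictly between $19081 and $36348; elsewhere both bids give the same outcome.
$34887: truthful payoff $0, deviation payoff −$15806 → loss $15806.
$28850: truthful payoff $0, deviation payoff −$9769 → loss $9769.
$16416: outcomes coincide → loss $0.
$29404: truthful payoff $0, deviation payoff −$10323 → loss $10323.
$27659: truthful payoff $0, deviation payoff −$8578 → loss $8578.
$29518: truthful payoff $0, deviation payoff −$10437 → loss $10437.
Total loss = $15806 + $9769 + $10323 + $8578 + $10437 = $54913.

$54913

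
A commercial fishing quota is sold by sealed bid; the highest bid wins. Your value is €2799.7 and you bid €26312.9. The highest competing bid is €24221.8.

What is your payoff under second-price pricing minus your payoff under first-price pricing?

€2091.1

You have the highest bid, so you win under either rule.
Second-price: pay €24221.8 → payoff −€21422.1.
First-price: pay your own bid €26312.9 → payoff −€23513.2.
Difference = −€21422.1 − (−€23513.2) = €2091.1.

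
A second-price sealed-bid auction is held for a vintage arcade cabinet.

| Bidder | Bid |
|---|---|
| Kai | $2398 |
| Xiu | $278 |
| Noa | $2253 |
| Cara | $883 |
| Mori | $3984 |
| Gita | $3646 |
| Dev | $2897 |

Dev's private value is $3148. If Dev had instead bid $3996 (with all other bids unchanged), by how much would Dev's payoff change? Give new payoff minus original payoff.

The highest bid among the other bidders is $3984; Dev's bid doesn't change that.
Original bid $2897: Dev is not highest (top rival bid is $3984); payoff $0.
Alternative bid $3996: Dev is highest, pays the top rival bid $3984; payoff $3148 − $3984 = −$836.
Change in payoff = −$836 − ($0) = −$836.

−$836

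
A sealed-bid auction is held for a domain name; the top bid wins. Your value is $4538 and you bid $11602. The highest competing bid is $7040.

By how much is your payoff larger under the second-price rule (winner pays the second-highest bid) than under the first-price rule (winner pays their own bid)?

You have the highest bid, so you win under either rule.
Second-price: pay $7040 → payoff −$2502.
First-price: pay your own bid $11602 → payoff −$7064.
Difference = −$2502 − (−$7064) = $4562.

$4562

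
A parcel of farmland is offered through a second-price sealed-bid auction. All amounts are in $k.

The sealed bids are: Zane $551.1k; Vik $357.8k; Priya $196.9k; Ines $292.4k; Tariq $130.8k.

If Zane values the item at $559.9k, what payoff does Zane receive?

Highest bid: Zane at $551.1k, so Zane wins.
Second-highest bid: Vik at $357.8k — that is the price the winner pays.
Zane's payoff = value − price = $559.9k − $357.8k = $202.1k.

$202.1k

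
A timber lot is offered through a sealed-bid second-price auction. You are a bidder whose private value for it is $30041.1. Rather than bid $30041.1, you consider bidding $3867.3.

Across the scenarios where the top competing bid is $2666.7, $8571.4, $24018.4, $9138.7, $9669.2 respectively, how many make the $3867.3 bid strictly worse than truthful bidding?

4

The deviation hurts exactly when the highest competing bid lies strictly between $3867.3 and $30041.1 — underbidding then forfeits a profitable win.
$2666.7: below both → same outcome either way.
$8571.4: inside the interval → strictly worse (loss $21469.7).
$24018.4: inside the interval → strictly worse (loss $6022.7).
$9138.7: inside the interval → strictly worse (loss $20902.4).
$9669.2: inside the interval → strictly worse (loss $20371.9).
Count: 4.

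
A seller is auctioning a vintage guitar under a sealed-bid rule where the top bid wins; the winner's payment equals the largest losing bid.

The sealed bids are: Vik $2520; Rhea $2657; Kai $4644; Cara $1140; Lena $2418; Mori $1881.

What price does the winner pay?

$2657

Highest bid: Kai at $4644, so Kai wins.
Second-highest bid: Rhea at $2657 — that is the price the winner pays.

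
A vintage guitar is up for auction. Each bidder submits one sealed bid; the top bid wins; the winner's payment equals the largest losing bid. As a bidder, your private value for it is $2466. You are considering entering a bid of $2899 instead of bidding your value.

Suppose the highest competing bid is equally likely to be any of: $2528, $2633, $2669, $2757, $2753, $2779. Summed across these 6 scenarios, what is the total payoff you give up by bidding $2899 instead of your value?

$1323

The deviation costs you only when the competing bid falls strictly between $2466 and $2899; elsewhere both bids give the same outcome.
$2528: truthful payoff $0, deviation payoff −$62 → loss $62.
$2633: truthful payoff $0, deviation payoff −$167 → loss $167.
$2669: truthful payoff $0, deviation payoff −$203 → loss $203.
$2757: truthful payoff $0, deviation payoff −$291 → loss $291.
$2753: truthful payoff $0, deviation payoff −$287 → loss $287.
$2779: truthful payoff $0, deviation payoff −$313 → loss $313.
Total loss = $62 + $167 + $203 + $291 + $287 + $313 = $1323.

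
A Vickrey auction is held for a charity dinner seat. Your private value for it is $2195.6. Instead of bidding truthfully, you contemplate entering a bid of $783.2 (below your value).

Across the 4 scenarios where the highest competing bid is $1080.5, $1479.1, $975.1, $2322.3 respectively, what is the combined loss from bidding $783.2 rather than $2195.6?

The deviation costs you only when the competing bid falls strictly between $783.2 and $2195.6; elsewhere both bids give the same outcome.
$1080.5: truthful payoff $1115.1, deviation payoff $0 → loss $1115.1.
$1479.1: truthful payoff $716.5, deviation payoff $0 → loss $716.5.
$975.1: truthful payoff $1220.5, deviation payoff $0 → loss $1220.5.
$2322.3: outcomes coincide → loss $0.
Total loss = $1115.1 + $716.5 + $1220.5 = $3052.1.
Truthful bidding weakly dominates here: raising your bid can only win items priced above your value, and lowering it can only forfeit items priced below.

$3052.1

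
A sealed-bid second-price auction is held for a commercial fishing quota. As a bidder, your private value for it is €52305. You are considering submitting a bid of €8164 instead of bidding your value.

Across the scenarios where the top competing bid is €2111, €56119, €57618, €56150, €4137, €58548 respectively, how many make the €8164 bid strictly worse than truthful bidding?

The deviation hurts exactly when the highest competing bid lies strictly between €8164 and €52305 — underbidding then forfeits a profitable win.
€2111: below both → same outcome either way.
€56119: above both → same outcome either way.
€57618: above both → same outcome either way.
€56150: above both → same outcome either way.
€4137: below both → same outcome either way.
€58548: above both → same outcome either way.
Count: 0.

0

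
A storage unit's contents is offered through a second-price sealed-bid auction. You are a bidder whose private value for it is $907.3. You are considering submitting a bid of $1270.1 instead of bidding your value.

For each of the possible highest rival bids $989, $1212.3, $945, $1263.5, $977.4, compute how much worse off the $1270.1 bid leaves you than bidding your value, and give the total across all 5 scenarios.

The deviation costs you only when the competing bid falls strictly between $907.3 and $1270.1; elsewhere both bids give the same outcome.
$989: truthful payoff $0, deviation payoff −$81.7 → loss $81.7.
$1212.3: truthful payoff $0, deviation payoff −$305 → loss $305.
$945: truthful payoff $0, deviation payoff −$37.7 → loss $37.7.
$1263.5: truthful payoff $0, deviation payoff −$356.2 → loss $356.2.
$977.4: truthful payoff $0, deviation payoff −$70.1 → loss $70.1.
Total loss = $81.7 + $305 + $37.7 + $356.2 + $70.1 = $850.7.

$850.7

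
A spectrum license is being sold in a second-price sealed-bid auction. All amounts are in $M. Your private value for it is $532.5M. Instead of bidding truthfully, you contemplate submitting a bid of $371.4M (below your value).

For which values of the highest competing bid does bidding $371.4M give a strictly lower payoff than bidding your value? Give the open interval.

($371.4M, $532.5M)

If the competing bid is below $371.4M, both bids win at the same price — no difference.
If it is above $532.5M, both bids lose — no difference.
If it lies strictly between $371.4M and $532.5M, bidding your value wins at a price below your value (positive payoff) while bidding $371.4M loses (payoff 0).
So the deviation strictly hurts on the open interval ($371.4M, $532.5M).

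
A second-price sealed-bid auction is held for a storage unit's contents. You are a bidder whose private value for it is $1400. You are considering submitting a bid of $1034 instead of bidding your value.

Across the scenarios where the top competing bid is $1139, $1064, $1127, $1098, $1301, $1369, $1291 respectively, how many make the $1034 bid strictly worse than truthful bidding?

The deviation hurts exactly when the highest competing bid lies strictly between $1034 and $1400 — underbidding then forfeits a profitable win.
$1139: inside the interval → strictly worse (loss $261).
$1064: inside the interval → strictly worse (loss $336).
$1127: inside the interval → strictly worse (loss $273).
$1098: inside the interval → strictly worse (loss $302).
$1301: inside the interval → strictly worse (loss $99).
$1369: inside the interval → strictly worse (loss $31).
$1291: inside the interval → strictly worse (loss $109).
Count: 7.

7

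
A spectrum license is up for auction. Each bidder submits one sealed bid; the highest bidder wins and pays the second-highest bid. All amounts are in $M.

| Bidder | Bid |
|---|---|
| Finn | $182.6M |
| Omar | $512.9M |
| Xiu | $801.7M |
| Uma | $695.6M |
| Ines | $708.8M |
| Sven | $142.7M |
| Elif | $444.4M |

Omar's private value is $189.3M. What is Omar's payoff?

Highest bid: Xiu at $801.7M, so Xiu wins.
Second-highest bid: Ines at $708.8M — that is the price the winner pays.
Omar did not win, so Omar pays nothing and receives nothing: payoff $0M.

$0M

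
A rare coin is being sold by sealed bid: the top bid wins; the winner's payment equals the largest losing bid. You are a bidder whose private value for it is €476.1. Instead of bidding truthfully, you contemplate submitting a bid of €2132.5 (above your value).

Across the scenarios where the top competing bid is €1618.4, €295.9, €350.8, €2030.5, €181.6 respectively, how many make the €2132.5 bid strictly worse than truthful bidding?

The deviation hurts exactly when the highest competing bid lies strictly between €476.1 and €2132.5 — overbidding then wins at a price above your value.
€1618.4: inside the interval → strictly worse (loss €1142.3).
€295.9: below both → same outcome either way.
€350.8: below both → same outcome either way.
€2030.5: inside the interval → strictly worse (loss €1554.4).
€181.6: below both → same outcome either way.
Count: 2.

2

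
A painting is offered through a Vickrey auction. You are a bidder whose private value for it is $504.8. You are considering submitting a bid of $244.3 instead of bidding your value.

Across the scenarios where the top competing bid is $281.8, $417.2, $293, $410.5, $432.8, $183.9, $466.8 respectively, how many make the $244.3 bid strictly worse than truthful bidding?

6

The deviation hurts exactly when the highest competing bid lies strictly between $244.3 and $504.8 — underbidding then forfeits a profitable win.
$281.8: inside the interval → strictly worse (loss $223).
$417.2: inside the interval → strictly worse (loss $87.6).
$293: inside the interval → strictly worse (loss $211.8).
$410.5: inside the interval → strictly worse (loss $94.3).
$432.8: inside the interval → strictly worse (loss $72).
$183.9: below both → same outcome either way.
$466.8: inside the interval → strictly worse (loss $38).
Count: 6.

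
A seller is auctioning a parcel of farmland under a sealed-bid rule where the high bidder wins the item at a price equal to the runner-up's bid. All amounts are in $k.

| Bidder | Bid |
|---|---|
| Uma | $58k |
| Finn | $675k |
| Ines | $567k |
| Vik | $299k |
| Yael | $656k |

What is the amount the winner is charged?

$656k

Highest bid: Finn at $675k, so Finn wins.
Second-highest bid: Yael at $656k — that is the price the winner pays.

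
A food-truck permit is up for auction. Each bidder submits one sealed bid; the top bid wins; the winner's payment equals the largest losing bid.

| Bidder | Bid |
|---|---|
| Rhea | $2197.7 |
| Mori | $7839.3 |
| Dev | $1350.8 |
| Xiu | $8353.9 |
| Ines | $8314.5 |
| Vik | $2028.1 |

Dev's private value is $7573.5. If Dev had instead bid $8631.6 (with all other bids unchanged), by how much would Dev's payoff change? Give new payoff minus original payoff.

The highest bid among the other bidders is $8353.9; Dev's bid doesn't change that.
Original bid $1350.8: Dev is not highest (top rival bid is $8353.9); payoff $0.
Alternative bid $8631.6: Dev is highest, pays the top rival bid $8353.9; payoff $7573.5 − $8353.9 = −$780.4.
Change in payoff = −$780.4 − ($0) = −$780.4.

−$780.4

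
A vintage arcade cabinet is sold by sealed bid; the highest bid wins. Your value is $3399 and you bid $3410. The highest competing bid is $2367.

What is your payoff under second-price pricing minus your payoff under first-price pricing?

You have the highest bid, so you win under either rule.
Second-price: pay $2367 → payoff $1032.
First-price: pay your own bid $3410 → payoff −$11.
Difference = $1032 − (−$11) = $1043.

$1043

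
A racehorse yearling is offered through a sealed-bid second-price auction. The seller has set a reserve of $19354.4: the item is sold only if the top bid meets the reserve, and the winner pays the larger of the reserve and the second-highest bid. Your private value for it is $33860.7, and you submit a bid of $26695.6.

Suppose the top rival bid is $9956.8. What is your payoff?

Your bid $26695.6 is the highest and exceeds the reserve.
Price = max(second-highest bid, reserve) = max($9956.8, $19354.4) = $19354.4.
Payoff = $33860.7 − $19354.4 = $14506.3.

$14506.3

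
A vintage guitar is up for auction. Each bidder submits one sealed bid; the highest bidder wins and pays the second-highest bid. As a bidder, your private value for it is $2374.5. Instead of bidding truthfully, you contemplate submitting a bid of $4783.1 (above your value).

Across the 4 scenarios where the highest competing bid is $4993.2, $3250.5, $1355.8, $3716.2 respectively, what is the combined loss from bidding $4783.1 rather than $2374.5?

The deviation costs you only when the competing bid falls strictly between $2374.5 and $4783.1; elsewhere both bids give the same outcome.
$4993.2: outcomes coincide → loss $0.
$3250.5: truthful payoff $0, deviation payoff −$876 → loss $876.
$1355.8: outcomes coincide → loss $0.
$3716.2: truthful payoff $0, deviation payoff −$1341.7 → loss $1341.7.
Total loss = $876 + $1341.7 = $2217.7.

$2217.7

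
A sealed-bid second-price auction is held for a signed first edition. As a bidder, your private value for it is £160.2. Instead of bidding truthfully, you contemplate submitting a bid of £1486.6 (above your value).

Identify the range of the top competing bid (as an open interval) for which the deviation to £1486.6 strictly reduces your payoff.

If the competing bid is below £160.2, both bids win at the same price — no difference.
If it is above £1486.6, both bids lose — no difference.
If it lies strictly between £160.2 and £1486.6, bidding your value loses (payoff 0) while bidding £1486.6 wins at a price above your value (payoff negative).
So the deviation strictly hurts on the open interval (£160.2, £1486.6).
In a second-price auction your bid sets only whether you win, not what you pay, so bidding your true value is weakly dominant.

(£160.2, £1486.6)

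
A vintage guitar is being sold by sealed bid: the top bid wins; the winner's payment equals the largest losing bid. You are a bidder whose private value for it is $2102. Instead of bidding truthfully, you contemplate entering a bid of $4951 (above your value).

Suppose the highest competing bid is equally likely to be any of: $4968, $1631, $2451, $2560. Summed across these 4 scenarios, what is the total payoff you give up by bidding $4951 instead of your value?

$807

The deviation costs you only when the competing bid falls strictly between $2102 and $4951; elsewhere both bids give the same outcome.
$4968: outcomes coincide → loss $0.
$1631: outcomes coincide → loss $0.
$2451: truthful payoff $0, deviation payoff −$349 → loss $349.
$2560: truthful payoff $0, deviation payoff −$458 → loss $458.
Total loss = $349 + $458 = $807.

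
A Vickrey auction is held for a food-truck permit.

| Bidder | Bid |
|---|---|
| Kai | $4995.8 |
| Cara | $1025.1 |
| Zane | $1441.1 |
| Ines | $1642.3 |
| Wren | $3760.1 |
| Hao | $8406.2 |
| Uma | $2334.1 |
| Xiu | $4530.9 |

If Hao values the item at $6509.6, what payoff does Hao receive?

$1513.8

Highest bid: Hao at $8406.2, so Hao wins.
Second-highest bid: Kai at $4995.8 — that is the price the winner pays.
Hao's payoff = value − price = $6509.6 − $4995.8 = $1513.8.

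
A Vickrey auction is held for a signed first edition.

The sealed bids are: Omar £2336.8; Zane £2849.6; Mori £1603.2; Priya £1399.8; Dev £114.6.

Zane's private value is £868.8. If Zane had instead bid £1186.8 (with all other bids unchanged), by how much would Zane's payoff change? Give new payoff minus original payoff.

£1468

The highest bid among the other bidders is £2336.8; Zane's bid doesn't change that.
Original bid £2849.6: Zane is highest, pays the top rival bid £2336.8; payoff £868.8 − £2336.8 = −£1468.
Alternative bid £1186.8: Zane is not highest (top rival bid is £2336.8); payoff £0.
Change in payoff = £0 − (−£1468) = £1468.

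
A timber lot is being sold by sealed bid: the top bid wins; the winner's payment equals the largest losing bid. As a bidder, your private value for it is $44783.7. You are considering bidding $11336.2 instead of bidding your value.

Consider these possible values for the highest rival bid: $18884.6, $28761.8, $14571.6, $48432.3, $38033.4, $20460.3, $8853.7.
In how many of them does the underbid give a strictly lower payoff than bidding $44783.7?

The deviation hurts exactly when the highest competing bid lies strictly between $11336.2 and $44783.7 — underbidding then forfeits a profitable win.
$18884.6: inside the interval → strictly worse (loss $25899.1).
$28761.8: inside the interval → strictly worse (loss $16021.9).
$14571.6: inside the interval → strictly worse (loss $30212.1).
$48432.3: above both → same outcome either way.
$38033.4: inside the interval → strictly worse (loss $6750.3).
$20460.3: inside the interval → strictly worse (loss $24323.4).
$8853.7: below both → same outcome either way.
Count: 5.

5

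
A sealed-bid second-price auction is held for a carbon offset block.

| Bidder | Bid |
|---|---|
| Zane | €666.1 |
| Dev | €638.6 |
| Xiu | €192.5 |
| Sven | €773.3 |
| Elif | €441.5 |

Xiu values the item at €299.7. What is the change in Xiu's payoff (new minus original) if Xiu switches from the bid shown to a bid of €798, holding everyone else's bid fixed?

−€473.6

The highest bid among the other bidders is €773.3; Xiu's bid doesn't change that.
Original bid €192.5: Xiu is not highest (top rival bid is €773.3); payoff €0.
Alternative bid €798: Xiu is highest, pays the top rival bid €773.3; payoff €299.7 − €773.3 = −€473.6.
Change in payoff = −€473.6 − (€0) = −€473.6.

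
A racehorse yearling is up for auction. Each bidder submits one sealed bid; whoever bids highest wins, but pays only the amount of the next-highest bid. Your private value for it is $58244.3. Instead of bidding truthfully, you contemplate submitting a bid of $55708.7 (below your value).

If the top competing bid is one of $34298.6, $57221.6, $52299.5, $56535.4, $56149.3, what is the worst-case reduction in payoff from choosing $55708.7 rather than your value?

$2095

$34298.6: same outcome either way → loss $0.
$57221.6: truthful gives $1022.7, deviation gives $0 → loss $1022.7.
$52299.5: same outcome either way → loss $0.
$56535.4: truthful gives $1708.9, deviation gives $0 → loss $1708.9.
$56149.3: truthful gives $2095, deviation gives $0 → loss $2095.
Maximum loss: $2095.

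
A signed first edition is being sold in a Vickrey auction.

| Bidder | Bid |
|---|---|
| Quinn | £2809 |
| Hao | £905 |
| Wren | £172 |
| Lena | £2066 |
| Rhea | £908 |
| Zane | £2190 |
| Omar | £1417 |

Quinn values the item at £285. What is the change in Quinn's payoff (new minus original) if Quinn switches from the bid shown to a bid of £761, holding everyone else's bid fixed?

The highest bid among the other bidders is £2190; Quinn's bid doesn't change that.
Original bid £2809: Quinn is highest, pays the top rival bid £2190; payoff £285 − £2190 = −£1905.
Alternative bid £761: Quinn is not highest (top rival bid is £2190); payoff £0.
Change in payoff = £0 − (−£1905) = £1905.

£1905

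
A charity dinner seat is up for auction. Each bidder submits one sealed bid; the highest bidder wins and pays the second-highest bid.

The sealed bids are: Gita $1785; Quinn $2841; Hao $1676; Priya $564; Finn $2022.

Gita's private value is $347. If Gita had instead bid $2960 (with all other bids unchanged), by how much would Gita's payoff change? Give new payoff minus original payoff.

−$2494

The highest bid among the other bidders is $2841; Gita's bid doesn't change that.
Original bid $1785: Gita is not highest (top rival bid is $2841); payoff $0.
Alternative bid $2960: Gita is highest, pays the top rival bid $2841; payoff $347 − $2841 = −$2494.
Change in payoff = −$2494 − ($0) = −$2494.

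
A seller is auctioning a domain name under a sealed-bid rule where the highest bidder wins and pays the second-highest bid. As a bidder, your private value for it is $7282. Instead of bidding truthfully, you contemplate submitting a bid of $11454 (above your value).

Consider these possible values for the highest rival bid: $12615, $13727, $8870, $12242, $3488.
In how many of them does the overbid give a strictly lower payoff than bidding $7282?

The deviation hurts exactly when the highest competing bid lies strictly between $7282 and $11454 — overbidding then wins at a price above your value.
$12615: above both → same outcome either way.
$13727: above both → same outcome either way.
$8870: inside the interval → strictly worse (loss $1588).
$12242: above both → same outcome either way.
$3488: below both → same outcome either way.
Count: 1.

1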